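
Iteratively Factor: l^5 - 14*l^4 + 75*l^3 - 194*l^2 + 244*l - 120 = (l - 2)*(l^4 - 12*l^3 + 51*l^2 - 92*l + 60) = (l - 2)^2*(l^3 - 10*l^2 + 31*l - 30) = (l - 3)*(l - 2)^2*(l^2 - 7*l + 10) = (l - 5)*(l - 3)*(l - 2)^2*(l - 2)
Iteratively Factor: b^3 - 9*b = (b)*(b^2 - 9) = b*(b + 3)*(b - 3)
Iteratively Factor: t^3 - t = (t - 1)*(t^2 + t) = t*(t - 1)*(t + 1)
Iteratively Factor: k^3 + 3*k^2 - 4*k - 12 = (k - 2)*(k^2 + 5*k + 6) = (k - 2)*(k + 3)*(k + 2)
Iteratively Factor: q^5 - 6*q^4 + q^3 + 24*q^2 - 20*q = (q + 2)*(q^4 - 8*q^3 + 17*q^2 - 10*q) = (q - 2)*(q + 2)*(q^3 - 6*q^2 + 5*q) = (q - 5)*(q - 2)*(q + 2)*(q^2 - q) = q*(q - 5)*(q - 2)*(q + 2)*(q - 1)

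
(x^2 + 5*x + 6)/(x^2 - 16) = (x^2 + 5*x + 6)/(x^2 - 16)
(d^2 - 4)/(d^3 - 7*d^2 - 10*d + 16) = (d - 2)/(d^2 - 9*d + 8)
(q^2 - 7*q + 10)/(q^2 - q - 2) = (q - 5)/(q + 1)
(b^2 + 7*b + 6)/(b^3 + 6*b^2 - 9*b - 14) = (b + 6)/(b^2 + 5*b - 14)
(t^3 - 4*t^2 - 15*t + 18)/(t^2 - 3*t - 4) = (-t^3 + 4*t^2 + 15*t - 18)/(-t^2 + 3*t + 4)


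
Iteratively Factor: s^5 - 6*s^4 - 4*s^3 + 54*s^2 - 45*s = (s - 1)*(s^4 - 5*s^3 - 9*s^2 + 45*s) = (s - 1)*(s + 3)*(s^3 - 8*s^2 + 15*s) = (s - 3)*(s - 1)*(s + 3)*(s^2 - 5*s) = s*(s - 3)*(s - 1)*(s + 3)*(s - 5)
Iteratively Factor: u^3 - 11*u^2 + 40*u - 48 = (u - 4)*(u^2 - 7*u + 12) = (u - 4)*(u - 3)*(u - 4)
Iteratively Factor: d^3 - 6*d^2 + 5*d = (d)*(d^2 - 6*d + 5) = d*(d - 1)*(d - 5)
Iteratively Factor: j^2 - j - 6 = (j + 2)*(j - 3)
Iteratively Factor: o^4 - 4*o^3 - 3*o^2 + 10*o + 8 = (o + 1)*(o^3 - 5*o^2 + 2*o + 8) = (o - 4)*(o + 1)*(o^2 - o - 2) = (o - 4)*(o + 1)^2*(o - 2)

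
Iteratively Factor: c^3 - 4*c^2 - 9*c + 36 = (c + 3)*(c^2 - 7*c + 12) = (c - 3)*(c + 3)*(c - 4)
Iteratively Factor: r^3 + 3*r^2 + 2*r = (r + 2)*(r^2 + r) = (r + 1)*(r + 2)*(r)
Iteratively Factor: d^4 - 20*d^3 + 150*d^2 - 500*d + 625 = (d - 5)*(d^3 - 15*d^2 + 75*d - 125) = (d - 5)^2*(d^2 - 10*d + 25) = (d - 5)^3*(d - 5)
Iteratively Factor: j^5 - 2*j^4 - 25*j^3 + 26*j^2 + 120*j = (j - 3)*(j^4 + j^3 - 22*j^2 - 40*j) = (j - 5)*(j - 3)*(j^3 + 6*j^2 + 8*j) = (j - 5)*(j - 3)*(j + 2)*(j^2 + 4*j) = (j - 5)*(j - 3)*(j + 2)*(j + 4)*(j)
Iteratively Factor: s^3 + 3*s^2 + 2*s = (s + 1)*(s^2 + 2*s) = (s + 1)*(s + 2)*(s)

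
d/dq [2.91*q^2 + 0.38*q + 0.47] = 5.82*q + 0.38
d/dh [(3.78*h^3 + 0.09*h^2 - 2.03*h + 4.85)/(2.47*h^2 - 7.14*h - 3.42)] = (9.3366*h^4 - 53.9784*h^3 - 34.4113*h^2 - 24.5746*h + 41.5716)/(6.1009*h^4 - 35.2716*h^3 + 34.0848*h^2 + 48.8376*h + 11.6964)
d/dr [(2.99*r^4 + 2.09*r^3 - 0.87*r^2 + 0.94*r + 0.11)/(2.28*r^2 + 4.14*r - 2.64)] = (13.6344*r^5 + 41.901*r^4 - 14.2692*r^3 - 22.2978*r^2 + 4.092*r - 2.937)/(5.1984*r^4 + 18.8784*r^3 + 5.1012*r^2 - 21.8592*r + 6.9696)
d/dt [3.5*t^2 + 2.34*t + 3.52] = 7.0*t + 2.34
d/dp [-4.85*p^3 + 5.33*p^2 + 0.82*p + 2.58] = -14.55*p^2 + 10.66*p + 0.82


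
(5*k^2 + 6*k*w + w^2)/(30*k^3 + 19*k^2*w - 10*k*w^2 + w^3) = (5*k + w)/(30*k^2 - 11*k*w + w^2)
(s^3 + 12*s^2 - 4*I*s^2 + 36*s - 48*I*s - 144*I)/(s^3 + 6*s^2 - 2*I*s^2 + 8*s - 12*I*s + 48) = (s + 6)/(s + 2*I)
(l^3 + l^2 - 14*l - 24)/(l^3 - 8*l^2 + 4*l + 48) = (l + 3)/(l - 6)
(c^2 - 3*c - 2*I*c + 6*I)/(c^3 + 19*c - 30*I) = (c - 3)/(c^2 + 2*I*c + 15)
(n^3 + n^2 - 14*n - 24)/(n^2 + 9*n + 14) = (n^2 - n - 12)/(n + 7)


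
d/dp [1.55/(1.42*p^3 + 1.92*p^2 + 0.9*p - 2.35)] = (-6.603*p^2 - 5.952*p - 1.395)/(1.42*p^3 + 1.92*p^2 + 0.9*p - 2.35)^2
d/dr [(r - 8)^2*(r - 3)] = (r - 8)*(3*r - 14)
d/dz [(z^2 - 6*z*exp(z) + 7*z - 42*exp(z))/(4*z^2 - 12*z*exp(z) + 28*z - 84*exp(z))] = 3*(1 - z)*exp(z)/(4*(z^2 - 6*z*exp(z) + 9*exp(2*z)))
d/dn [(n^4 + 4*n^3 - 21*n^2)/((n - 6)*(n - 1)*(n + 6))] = n*(n^5 - 2*n^4 - 91*n^3 - 144*n^2 + 1188*n - 1512)/(n^6 - 2*n^5 - 71*n^4 + 144*n^3 + 1224*n^2 - 2592*n + 1296)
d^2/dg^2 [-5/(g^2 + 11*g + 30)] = 10*(g^2 + 11*g - (2*g + 11)^2 + 30)/(g^2 + 11*g + 30)^3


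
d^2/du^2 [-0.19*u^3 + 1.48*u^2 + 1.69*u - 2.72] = 2.96 - 1.14*u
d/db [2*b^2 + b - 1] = 4*b + 1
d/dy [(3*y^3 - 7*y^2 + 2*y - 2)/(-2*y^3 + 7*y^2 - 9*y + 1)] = (7*y^4 - 46*y^3 + 46*y^2 + 14*y - 16)/(4*y^6 - 28*y^5 + 85*y^4 - 130*y^3 + 95*y^2 - 18*y + 1)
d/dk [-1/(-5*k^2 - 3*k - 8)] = (-10*k - 3)/(5*k^2 + 3*k + 8)^2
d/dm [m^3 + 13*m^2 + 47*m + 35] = 3*m^2 + 26*m + 47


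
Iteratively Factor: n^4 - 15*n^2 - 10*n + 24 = (n - 1)*(n^3 + n^2 - 14*n - 24) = (n - 4)*(n - 1)*(n^2 + 5*n + 6) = (n - 4)*(n - 1)*(n + 3)*(n + 2)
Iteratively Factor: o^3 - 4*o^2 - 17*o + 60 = (o + 4)*(o^2 - 8*o + 15) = (o - 5)*(o + 4)*(o - 3)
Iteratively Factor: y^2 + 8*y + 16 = (y + 4)*(y + 4)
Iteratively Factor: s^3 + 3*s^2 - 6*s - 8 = (s - 2)*(s^2 + 5*s + 4) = (s - 2)*(s + 1)*(s + 4)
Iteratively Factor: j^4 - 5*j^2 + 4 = (j - 1)*(j^3 + j^2 - 4*j - 4) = (j - 2)*(j - 1)*(j^2 + 3*j + 2) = (j - 2)*(j - 1)*(j + 2)*(j + 1)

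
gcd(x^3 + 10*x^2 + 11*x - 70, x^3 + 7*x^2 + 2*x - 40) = x^2 + 3*x - 10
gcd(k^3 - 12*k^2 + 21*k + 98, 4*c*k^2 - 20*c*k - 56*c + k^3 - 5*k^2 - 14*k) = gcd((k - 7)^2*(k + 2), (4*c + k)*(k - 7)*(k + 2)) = k^2 - 5*k - 14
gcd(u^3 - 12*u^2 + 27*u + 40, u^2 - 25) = u - 5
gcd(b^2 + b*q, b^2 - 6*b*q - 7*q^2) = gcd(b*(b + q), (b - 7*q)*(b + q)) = b + q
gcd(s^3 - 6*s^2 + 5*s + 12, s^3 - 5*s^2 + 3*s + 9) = s^2 - 2*s - 3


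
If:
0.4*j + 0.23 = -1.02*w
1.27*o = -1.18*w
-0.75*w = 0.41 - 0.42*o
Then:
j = 0.34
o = 0.33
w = -0.36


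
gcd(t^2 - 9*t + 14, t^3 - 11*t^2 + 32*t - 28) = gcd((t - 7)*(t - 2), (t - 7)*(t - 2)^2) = t^2 - 9*t + 14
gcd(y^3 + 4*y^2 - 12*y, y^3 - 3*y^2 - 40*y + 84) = y^2 + 4*y - 12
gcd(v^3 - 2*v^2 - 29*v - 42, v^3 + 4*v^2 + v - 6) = v^2 + 5*v + 6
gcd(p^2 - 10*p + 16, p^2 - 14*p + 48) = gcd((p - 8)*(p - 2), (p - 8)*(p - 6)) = p - 8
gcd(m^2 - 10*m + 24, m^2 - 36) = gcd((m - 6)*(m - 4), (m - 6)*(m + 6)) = m - 6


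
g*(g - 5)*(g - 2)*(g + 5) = g^4 - 2*g^3 - 25*g^2 + 50*g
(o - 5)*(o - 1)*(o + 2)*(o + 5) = o^4 + o^3 - 27*o^2 - 25*o + 50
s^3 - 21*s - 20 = (s - 5)*(s + 1)*(s + 4)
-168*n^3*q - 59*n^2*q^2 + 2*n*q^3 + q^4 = q*(-8*n + q)*(3*n + q)*(7*n + q)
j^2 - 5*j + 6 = (j - 3)*(j - 2)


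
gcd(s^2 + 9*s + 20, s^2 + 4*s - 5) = s + 5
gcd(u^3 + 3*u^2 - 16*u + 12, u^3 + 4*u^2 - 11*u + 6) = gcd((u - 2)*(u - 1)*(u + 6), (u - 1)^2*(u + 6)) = u^2 + 5*u - 6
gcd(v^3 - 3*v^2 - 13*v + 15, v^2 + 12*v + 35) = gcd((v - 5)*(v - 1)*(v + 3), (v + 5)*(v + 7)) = 1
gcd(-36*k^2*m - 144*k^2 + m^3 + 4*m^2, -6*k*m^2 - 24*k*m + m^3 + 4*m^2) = 6*k*m + 24*k - m^2 - 4*m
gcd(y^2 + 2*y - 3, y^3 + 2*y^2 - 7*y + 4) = y - 1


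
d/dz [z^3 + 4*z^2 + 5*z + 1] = 3*z^2 + 8*z + 5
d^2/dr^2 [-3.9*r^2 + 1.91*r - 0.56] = -7.80000000000000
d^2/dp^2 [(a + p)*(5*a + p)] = 2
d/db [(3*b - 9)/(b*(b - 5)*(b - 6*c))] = 3*(b*(3 - b)*(b - 5) + b*(3 - b)*(b - 6*c) + b*(b - 5)*(b - 6*c) + (3 - b)*(b - 5)*(b - 6*c))/(b^2*(b - 5)^2*(b - 6*c)^2)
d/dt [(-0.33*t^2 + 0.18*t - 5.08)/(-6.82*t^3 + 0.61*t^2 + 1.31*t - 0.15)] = (-2.2506*t^4 + 2.4552*t^3 - 104.4789*t^2 + 6.2966*t + 6.6278)/(46.5124*t^6 - 8.3204*t^5 - 17.4963*t^4 + 3.6442*t^3 + 1.5331*t^2 - 0.393*t + 0.0225)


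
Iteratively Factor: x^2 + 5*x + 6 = (x + 2)*(x + 3)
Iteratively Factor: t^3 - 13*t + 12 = (t - 1)*(t^2 + t - 12) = (t - 3)*(t - 1)*(t + 4)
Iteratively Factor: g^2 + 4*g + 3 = (g + 1)*(g + 3)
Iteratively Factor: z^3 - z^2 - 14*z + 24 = (z - 2)*(z^2 + z - 12) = (z - 2)*(z + 4)*(z - 3)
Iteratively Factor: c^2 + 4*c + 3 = (c + 3)*(c + 1)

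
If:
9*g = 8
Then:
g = 8/9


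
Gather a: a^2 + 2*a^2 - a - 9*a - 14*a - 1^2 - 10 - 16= 3*a^2 - 24*a - 27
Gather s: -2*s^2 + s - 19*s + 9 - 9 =-2*s^2 - 18*s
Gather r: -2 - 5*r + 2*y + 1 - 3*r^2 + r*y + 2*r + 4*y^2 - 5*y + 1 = -3*r^2 + r*(y - 3) + 4*y^2 - 3*y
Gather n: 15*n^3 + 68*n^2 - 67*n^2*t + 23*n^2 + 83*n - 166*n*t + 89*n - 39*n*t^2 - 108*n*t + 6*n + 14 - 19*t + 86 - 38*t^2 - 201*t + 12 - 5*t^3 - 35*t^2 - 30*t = 15*n^3 + n^2*(91 - 67*t) + n*(-39*t^2 - 274*t + 178) - 5*t^3 - 73*t^2 - 250*t + 112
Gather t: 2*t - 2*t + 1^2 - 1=0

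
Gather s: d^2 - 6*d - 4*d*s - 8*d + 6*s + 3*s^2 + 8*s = d^2 - 14*d + 3*s^2 + s*(14 - 4*d)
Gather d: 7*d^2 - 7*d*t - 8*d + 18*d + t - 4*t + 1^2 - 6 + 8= 7*d^2 + d*(10 - 7*t) - 3*t + 3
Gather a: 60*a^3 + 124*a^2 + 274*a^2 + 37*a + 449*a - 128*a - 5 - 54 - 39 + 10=60*a^3 + 398*a^2 + 358*a - 88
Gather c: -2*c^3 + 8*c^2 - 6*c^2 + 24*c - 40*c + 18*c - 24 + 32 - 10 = -2*c^3 + 2*c^2 + 2*c - 2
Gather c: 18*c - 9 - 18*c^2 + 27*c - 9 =-18*c^2 + 45*c - 18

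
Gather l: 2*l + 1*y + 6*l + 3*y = 8*l + 4*y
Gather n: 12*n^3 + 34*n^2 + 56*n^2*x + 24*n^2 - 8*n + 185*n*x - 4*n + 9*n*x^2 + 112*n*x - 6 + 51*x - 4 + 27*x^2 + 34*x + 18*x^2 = 12*n^3 + n^2*(56*x + 58) + n*(9*x^2 + 297*x - 12) + 45*x^2 + 85*x - 10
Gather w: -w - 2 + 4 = 2 - w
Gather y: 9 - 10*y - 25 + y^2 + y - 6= y^2 - 9*y - 22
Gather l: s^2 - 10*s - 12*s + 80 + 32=s^2 - 22*s + 112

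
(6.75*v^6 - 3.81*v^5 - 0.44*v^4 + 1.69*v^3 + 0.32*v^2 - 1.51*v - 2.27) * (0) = 0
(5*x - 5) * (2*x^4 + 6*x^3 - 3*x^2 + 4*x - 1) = 10*x^5 + 20*x^4 - 45*x^3 + 35*x^2 - 25*x + 5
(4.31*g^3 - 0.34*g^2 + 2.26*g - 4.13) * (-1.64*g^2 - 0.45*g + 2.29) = -7.0684*g^5 - 1.3819*g^4 + 6.3165*g^3 + 4.9776*g^2 + 7.0339*g - 9.4577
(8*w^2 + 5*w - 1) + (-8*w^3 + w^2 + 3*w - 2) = -8*w^3 + 9*w^2 + 8*w - 3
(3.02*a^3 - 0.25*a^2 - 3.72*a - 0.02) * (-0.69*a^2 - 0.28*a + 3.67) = -2.0838*a^5 - 0.6731*a^4 + 13.7202*a^3 + 0.1379*a^2 - 13.6468*a - 0.0734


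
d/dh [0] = 0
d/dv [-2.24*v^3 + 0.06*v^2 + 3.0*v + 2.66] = -6.72*v^2 + 0.12*v + 3.0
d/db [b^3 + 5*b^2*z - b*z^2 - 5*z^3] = 3*b^2 + 10*b*z - z^2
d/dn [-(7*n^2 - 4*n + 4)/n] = -7 + 4/n^2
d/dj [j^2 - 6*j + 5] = 2*j - 6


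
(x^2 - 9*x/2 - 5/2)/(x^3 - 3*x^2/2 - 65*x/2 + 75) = (2*x + 1)/(2*x^2 + 7*x - 30)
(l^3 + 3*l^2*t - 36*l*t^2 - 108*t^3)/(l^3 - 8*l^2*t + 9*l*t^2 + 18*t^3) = (-l^2 - 9*l*t - 18*t^2)/(-l^2 + 2*l*t + 3*t^2)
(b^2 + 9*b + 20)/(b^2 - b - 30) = (b + 4)/(b - 6)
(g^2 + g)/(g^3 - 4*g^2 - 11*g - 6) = g/(g^2 - 5*g - 6)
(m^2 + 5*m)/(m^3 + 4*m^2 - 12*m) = (m + 5)/(m^2 + 4*m - 12)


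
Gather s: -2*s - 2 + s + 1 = -s - 1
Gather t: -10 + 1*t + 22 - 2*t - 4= 8 - t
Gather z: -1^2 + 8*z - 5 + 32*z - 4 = 40*z - 10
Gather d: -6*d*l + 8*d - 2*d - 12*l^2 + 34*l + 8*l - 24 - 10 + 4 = d*(6 - 6*l) - 12*l^2 + 42*l - 30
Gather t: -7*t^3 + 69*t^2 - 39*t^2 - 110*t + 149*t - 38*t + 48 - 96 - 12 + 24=-7*t^3 + 30*t^2 + t - 36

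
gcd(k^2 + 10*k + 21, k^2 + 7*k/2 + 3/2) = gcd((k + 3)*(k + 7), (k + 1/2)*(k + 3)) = k + 3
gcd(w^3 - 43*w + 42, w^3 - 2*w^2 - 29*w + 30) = w^2 - 7*w + 6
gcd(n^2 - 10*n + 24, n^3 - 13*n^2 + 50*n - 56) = n - 4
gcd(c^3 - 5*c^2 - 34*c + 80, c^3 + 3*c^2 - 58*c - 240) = c^2 - 3*c - 40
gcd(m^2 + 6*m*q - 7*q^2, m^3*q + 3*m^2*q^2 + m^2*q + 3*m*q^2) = 1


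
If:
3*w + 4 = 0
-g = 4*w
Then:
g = 16/3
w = -4/3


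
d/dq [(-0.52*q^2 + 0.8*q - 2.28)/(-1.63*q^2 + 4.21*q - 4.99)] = (-0.8852*q^2 - 2.2432*q + 5.6068)/(2.6569*q^4 - 13.7246*q^3 + 33.9915*q^2 - 42.0158*q + 24.9001)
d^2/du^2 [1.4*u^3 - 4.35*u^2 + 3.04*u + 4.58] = 8.4*u - 8.7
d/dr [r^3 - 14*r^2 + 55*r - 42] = 3*r^2 - 28*r + 55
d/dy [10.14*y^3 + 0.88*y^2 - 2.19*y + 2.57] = 30.42*y^2 + 1.76*y - 2.19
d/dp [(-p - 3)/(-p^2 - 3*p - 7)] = (p^2 + 3*p - (p + 3)*(2*p + 3) + 7)/(p^2 + 3*p + 7)^2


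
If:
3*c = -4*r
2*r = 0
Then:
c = 0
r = 0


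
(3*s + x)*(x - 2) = 3*s*x - 6*s + x^2 - 2*x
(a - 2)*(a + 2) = a^2 - 4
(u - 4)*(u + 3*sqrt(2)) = u^2 - 4*u + 3*sqrt(2)*u - 12*sqrt(2)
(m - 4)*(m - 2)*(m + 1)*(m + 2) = m^4 - 3*m^3 - 8*m^2 + 12*m + 16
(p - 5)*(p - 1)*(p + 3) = p^3 - 3*p^2 - 13*p + 15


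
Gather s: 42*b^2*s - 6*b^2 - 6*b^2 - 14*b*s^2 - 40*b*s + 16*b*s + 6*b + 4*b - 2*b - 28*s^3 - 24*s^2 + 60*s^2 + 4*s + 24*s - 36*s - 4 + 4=-12*b^2 + 8*b - 28*s^3 + s^2*(36 - 14*b) + s*(42*b^2 - 24*b - 8)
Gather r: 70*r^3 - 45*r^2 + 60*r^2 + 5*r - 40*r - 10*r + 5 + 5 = 70*r^3 + 15*r^2 - 45*r + 10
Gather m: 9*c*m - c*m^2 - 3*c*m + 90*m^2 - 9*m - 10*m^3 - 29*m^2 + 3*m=-10*m^3 + m^2*(61 - c) + m*(6*c - 6)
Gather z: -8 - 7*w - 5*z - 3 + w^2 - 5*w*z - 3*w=w^2 - 10*w + z*(-5*w - 5) - 11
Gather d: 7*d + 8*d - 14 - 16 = 15*d - 30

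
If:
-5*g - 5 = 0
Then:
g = -1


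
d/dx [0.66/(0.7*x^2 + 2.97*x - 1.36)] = (-0.924*x - 1.9602)/(0.7*x^2 + 2.97*x - 1.36)^2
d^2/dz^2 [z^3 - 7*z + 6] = 6*z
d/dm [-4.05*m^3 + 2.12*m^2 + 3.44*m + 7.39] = -12.15*m^2 + 4.24*m + 3.44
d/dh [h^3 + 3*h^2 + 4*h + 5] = 3*h^2 + 6*h + 4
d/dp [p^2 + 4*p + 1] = 2*p + 4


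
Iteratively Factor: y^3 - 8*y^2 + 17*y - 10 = (y - 5)*(y^2 - 3*y + 2) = (y - 5)*(y - 1)*(y - 2)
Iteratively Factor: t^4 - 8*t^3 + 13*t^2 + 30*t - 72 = (t - 3)*(t^3 - 5*t^2 - 2*t + 24) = (t - 3)*(t + 2)*(t^2 - 7*t + 12) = (t - 4)*(t - 3)*(t + 2)*(t - 3)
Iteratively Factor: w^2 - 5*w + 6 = (w - 2)*(w - 3)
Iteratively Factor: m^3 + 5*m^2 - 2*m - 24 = (m - 2)*(m^2 + 7*m + 12) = (m - 2)*(m + 4)*(m + 3)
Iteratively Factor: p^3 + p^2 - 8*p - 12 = (p + 2)*(p^2 - p - 6) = (p - 3)*(p + 2)*(p + 2)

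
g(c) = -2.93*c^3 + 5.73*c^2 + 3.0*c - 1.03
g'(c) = -8.79*c^2 + 11.46*c + 3.0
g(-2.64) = 84.90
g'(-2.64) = -88.52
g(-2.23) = 53.27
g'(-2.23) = -66.27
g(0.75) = 3.21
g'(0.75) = 6.65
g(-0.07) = -1.21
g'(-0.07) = 2.15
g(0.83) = 3.73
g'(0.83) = 6.46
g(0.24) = -0.02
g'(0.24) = 5.24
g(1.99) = 4.54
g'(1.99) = -9.00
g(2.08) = 3.63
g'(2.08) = -11.19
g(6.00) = -409.63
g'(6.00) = -244.68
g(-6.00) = 820.13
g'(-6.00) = -382.20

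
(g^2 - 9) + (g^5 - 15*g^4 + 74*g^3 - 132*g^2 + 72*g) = g^5 - 15*g^4 + 74*g^3 - 131*g^2 + 72*g - 9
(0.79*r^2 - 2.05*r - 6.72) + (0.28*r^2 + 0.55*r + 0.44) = 1.07*r^2 - 1.5*r - 6.28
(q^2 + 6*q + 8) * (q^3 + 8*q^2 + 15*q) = q^5 + 14*q^4 + 71*q^3 + 154*q^2 + 120*q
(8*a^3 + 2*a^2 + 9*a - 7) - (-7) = 8*a^3 + 2*a^2 + 9*a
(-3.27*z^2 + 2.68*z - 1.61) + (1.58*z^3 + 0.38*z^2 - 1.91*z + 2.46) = 1.58*z^3 - 2.89*z^2 + 0.77*z + 0.85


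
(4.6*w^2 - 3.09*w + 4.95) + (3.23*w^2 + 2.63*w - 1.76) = 7.83*w^2 - 0.46*w + 3.19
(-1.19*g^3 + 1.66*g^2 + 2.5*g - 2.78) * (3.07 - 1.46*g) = 1.7374*g^4 - 6.0769*g^3 + 1.4462*g^2 + 11.7338*g - 8.5346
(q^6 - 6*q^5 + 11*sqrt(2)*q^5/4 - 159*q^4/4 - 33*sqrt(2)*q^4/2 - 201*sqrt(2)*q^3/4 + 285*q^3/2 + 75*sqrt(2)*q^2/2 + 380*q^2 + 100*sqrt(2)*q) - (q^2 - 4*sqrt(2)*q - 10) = q^6 - 6*q^5 + 11*sqrt(2)*q^5/4 - 159*q^4/4 - 33*sqrt(2)*q^4/2 - 201*sqrt(2)*q^3/4 + 285*q^3/2 + 75*sqrt(2)*q^2/2 + 379*q^2 + 104*sqrt(2)*q + 10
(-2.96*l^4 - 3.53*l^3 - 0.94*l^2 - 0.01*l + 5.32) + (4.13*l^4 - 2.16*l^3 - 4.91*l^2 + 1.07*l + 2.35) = 1.17*l^4 - 5.69*l^3 - 5.85*l^2 + 1.06*l + 7.67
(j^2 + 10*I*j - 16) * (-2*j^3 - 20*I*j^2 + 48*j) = -2*j^5 - 40*I*j^4 + 280*j^3 + 800*I*j^2 - 768*j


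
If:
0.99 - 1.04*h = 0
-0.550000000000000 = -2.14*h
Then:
No Solution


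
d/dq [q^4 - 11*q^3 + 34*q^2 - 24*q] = 4*q^3 - 33*q^2 + 68*q - 24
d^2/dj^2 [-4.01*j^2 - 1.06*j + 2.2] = -8.02000000000000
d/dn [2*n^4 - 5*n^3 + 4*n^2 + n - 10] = 8*n^3 - 15*n^2 + 8*n + 1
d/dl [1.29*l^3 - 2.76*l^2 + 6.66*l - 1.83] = 3.87*l^2 - 5.52*l + 6.66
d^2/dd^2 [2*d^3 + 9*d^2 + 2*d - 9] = 12*d + 18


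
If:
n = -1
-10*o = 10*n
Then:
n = -1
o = 1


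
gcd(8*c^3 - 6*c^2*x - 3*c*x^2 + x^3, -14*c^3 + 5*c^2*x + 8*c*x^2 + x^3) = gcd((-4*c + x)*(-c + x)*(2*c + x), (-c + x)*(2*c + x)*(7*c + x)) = -2*c^2 + c*x + x^2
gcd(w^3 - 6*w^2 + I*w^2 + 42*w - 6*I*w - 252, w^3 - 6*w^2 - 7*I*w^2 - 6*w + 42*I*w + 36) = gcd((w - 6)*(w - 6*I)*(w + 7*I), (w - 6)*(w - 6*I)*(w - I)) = w^2 + w*(-6 - 6*I) + 36*I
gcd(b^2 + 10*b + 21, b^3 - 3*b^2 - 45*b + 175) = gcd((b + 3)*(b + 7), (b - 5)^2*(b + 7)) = b + 7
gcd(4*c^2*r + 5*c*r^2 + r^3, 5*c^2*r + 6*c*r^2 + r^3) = c*r + r^2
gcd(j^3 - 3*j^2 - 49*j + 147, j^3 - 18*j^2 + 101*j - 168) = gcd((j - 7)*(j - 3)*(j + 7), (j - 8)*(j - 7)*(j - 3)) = j^2 - 10*j + 21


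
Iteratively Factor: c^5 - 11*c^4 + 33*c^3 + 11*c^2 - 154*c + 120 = (c - 4)*(c^4 - 7*c^3 + 5*c^2 + 31*c - 30) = (c - 4)*(c - 1)*(c^3 - 6*c^2 - c + 30) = (c - 4)*(c - 3)*(c - 1)*(c^2 - 3*c - 10) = (c - 5)*(c - 4)*(c - 3)*(c - 1)*(c + 2)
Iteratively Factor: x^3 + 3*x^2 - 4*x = (x + 4)*(x^2 - x) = (x - 1)*(x + 4)*(x)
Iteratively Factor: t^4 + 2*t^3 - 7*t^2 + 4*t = (t - 1)*(t^3 + 3*t^2 - 4*t) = t*(t - 1)*(t^2 + 3*t - 4) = t*(t - 1)^2*(t + 4)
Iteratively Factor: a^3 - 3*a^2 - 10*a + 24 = (a - 2)*(a^2 - a - 12) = (a - 4)*(a - 2)*(a + 3)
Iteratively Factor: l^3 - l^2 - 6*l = (l)*(l^2 - l - 6) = l*(l + 2)*(l - 3)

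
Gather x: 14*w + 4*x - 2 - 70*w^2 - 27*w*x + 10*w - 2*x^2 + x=-70*w^2 + 24*w - 2*x^2 + x*(5 - 27*w) - 2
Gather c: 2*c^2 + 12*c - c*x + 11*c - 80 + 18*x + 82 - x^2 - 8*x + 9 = 2*c^2 + c*(23 - x) - x^2 + 10*x + 11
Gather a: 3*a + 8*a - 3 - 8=11*a - 11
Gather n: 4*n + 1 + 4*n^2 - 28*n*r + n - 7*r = 4*n^2 + n*(5 - 28*r) - 7*r + 1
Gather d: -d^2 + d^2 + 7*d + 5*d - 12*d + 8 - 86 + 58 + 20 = 0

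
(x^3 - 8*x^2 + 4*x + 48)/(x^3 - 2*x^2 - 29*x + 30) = (x^2 - 2*x - 8)/(x^2 + 4*x - 5)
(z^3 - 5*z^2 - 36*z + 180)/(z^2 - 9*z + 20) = (z^2 - 36)/(z - 4)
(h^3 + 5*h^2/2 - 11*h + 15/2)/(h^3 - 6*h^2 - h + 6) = (2*h^2 + 7*h - 15)/(2*(h^2 - 5*h - 6))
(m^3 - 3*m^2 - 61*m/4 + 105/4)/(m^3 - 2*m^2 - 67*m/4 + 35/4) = (2*m - 3)/(2*m - 1)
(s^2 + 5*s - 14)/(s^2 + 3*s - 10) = (s + 7)/(s + 5)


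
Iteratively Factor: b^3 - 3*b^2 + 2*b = (b - 1)*(b^2 - 2*b) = b*(b - 1)*(b - 2)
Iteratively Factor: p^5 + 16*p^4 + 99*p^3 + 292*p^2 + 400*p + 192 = (p + 1)*(p^4 + 15*p^3 + 84*p^2 + 208*p + 192) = (p + 1)*(p + 4)*(p^3 + 11*p^2 + 40*p + 48) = (p + 1)*(p + 4)^2*(p^2 + 7*p + 12) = (p + 1)*(p + 3)*(p + 4)^2*(p + 4)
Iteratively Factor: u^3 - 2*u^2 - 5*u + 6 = (u - 1)*(u^2 - u - 6) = (u - 1)*(u + 2)*(u - 3)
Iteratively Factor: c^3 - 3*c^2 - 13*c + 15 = (c + 3)*(c^2 - 6*c + 5) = (c - 1)*(c + 3)*(c - 5)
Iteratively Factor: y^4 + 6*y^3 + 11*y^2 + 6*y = (y)*(y^3 + 6*y^2 + 11*y + 6) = y*(y + 1)*(y^2 + 5*y + 6) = y*(y + 1)*(y + 2)*(y + 3)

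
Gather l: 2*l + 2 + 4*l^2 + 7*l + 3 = 4*l^2 + 9*l + 5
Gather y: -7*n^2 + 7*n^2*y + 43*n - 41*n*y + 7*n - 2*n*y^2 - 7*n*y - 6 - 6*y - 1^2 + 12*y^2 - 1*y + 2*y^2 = -7*n^2 + 50*n + y^2*(14 - 2*n) + y*(7*n^2 - 48*n - 7) - 7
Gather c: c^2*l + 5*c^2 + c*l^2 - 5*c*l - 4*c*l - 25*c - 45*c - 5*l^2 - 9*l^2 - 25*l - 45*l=c^2*(l + 5) + c*(l^2 - 9*l - 70) - 14*l^2 - 70*l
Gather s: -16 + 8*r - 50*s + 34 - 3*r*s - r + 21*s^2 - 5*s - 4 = 7*r + 21*s^2 + s*(-3*r - 55) + 14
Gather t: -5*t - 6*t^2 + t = -6*t^2 - 4*t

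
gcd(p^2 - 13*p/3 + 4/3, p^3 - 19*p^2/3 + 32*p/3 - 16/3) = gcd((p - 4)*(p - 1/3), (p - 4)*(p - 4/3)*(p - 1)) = p - 4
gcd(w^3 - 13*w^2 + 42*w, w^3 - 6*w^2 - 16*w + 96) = w - 6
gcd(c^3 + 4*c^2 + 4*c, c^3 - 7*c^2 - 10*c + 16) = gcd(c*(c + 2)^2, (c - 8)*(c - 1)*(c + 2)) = c + 2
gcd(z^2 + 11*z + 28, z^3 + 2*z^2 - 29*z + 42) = z + 7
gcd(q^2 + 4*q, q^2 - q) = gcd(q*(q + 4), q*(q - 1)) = q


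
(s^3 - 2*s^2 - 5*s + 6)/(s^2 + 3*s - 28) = (s^3 - 2*s^2 - 5*s + 6)/(s^2 + 3*s - 28)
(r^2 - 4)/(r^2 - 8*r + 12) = (r + 2)/(r - 6)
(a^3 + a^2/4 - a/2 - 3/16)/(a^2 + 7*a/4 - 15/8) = (4*a^2 + 4*a + 1)/(2*(2*a + 5))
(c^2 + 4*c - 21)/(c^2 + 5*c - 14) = (c - 3)/(c - 2)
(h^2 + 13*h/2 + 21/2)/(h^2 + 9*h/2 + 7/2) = (h + 3)/(h + 1)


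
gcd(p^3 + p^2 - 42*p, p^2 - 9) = 1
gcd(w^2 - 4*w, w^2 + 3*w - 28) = w - 4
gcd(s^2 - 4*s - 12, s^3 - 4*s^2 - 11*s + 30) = 1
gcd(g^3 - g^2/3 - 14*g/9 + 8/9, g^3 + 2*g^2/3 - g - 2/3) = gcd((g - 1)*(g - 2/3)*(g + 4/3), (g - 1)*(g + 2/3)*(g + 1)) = g - 1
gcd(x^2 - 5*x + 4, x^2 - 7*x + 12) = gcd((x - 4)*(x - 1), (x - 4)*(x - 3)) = x - 4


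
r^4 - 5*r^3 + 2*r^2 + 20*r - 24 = (r - 3)*(r - 2)^2*(r + 2)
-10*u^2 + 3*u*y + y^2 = (-2*u + y)*(5*u + y)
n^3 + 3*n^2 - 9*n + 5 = (n - 1)^2*(n + 5)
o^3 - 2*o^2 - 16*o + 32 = (o - 4)*(o - 2)*(o + 4)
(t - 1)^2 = t^2 - 2*t + 1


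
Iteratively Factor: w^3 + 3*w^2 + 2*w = (w + 2)*(w^2 + w) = (w + 1)*(w + 2)*(w)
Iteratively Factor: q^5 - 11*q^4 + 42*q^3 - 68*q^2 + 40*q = (q - 2)*(q^4 - 9*q^3 + 24*q^2 - 20*q) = q*(q - 2)*(q^3 - 9*q^2 + 24*q - 20) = q*(q - 2)^2*(q^2 - 7*q + 10) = q*(q - 2)^3*(q - 5)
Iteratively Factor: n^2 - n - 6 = (n - 3)*(n + 2)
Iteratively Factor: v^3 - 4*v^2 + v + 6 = (v - 2)*(v^2 - 2*v - 3) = (v - 3)*(v - 2)*(v + 1)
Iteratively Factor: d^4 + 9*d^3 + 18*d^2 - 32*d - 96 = (d + 3)*(d^3 + 6*d^2 - 32) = (d - 2)*(d + 3)*(d^2 + 8*d + 16) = (d - 2)*(d + 3)*(d + 4)*(d + 4)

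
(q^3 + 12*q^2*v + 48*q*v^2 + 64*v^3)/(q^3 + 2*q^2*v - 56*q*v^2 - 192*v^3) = (q^2 + 8*q*v + 16*v^2)/(q^2 - 2*q*v - 48*v^2)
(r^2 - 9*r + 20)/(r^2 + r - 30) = (r - 4)/(r + 6)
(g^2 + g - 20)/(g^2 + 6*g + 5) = (g - 4)/(g + 1)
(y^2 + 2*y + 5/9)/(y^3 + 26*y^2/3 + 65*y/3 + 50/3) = (y + 1/3)/(y^2 + 7*y + 10)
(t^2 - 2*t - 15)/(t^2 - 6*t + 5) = (t + 3)/(t - 1)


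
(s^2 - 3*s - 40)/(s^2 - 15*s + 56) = (s + 5)/(s - 7)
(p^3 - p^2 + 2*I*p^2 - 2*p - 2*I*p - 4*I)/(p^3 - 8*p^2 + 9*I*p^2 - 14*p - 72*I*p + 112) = (p^2 - p - 2)/(p^2 + p*(-8 + 7*I) - 56*I)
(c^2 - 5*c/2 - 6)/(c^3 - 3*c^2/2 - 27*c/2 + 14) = (2*c + 3)/(2*c^2 + 5*c - 7)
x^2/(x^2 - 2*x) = x/(x - 2)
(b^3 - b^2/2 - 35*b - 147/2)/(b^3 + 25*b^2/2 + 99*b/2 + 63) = (b - 7)/(b + 6)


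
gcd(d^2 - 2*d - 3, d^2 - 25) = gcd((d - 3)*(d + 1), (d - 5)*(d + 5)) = 1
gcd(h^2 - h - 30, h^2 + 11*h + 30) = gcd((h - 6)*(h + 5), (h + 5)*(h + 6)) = h + 5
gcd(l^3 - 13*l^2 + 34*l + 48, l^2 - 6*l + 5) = 1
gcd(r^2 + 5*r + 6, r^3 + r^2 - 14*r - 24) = r^2 + 5*r + 6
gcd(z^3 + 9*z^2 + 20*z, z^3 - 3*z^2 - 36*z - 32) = z + 4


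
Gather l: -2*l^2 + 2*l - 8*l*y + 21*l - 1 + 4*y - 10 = -2*l^2 + l*(23 - 8*y) + 4*y - 11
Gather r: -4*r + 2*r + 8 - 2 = 6 - 2*r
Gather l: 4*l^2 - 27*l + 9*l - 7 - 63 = 4*l^2 - 18*l - 70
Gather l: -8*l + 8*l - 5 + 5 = 0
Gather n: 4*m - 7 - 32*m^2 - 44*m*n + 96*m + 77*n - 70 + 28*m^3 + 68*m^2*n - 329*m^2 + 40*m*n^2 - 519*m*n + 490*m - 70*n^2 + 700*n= 28*m^3 - 361*m^2 + 590*m + n^2*(40*m - 70) + n*(68*m^2 - 563*m + 777) - 77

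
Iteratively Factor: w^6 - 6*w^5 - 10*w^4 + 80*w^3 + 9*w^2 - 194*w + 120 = (w - 1)*(w^5 - 5*w^4 - 15*w^3 + 65*w^2 + 74*w - 120) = (w - 1)^2*(w^4 - 4*w^3 - 19*w^2 + 46*w + 120) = (w - 1)^2*(w + 3)*(w^3 - 7*w^2 + 2*w + 40) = (w - 4)*(w - 1)^2*(w + 3)*(w^2 - 3*w - 10) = (w - 5)*(w - 4)*(w - 1)^2*(w + 3)*(w + 2)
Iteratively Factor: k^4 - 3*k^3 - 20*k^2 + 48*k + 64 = (k - 4)*(k^3 + k^2 - 16*k - 16) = (k - 4)*(k + 1)*(k^2 - 16) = (k - 4)*(k + 1)*(k + 4)*(k - 4)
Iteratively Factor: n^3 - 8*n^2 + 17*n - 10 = (n - 2)*(n^2 - 6*n + 5) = (n - 5)*(n - 2)*(n - 1)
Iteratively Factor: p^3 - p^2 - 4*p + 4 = (p + 2)*(p^2 - 3*p + 2) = (p - 1)*(p + 2)*(p - 2)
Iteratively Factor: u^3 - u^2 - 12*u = (u - 4)*(u^2 + 3*u) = (u - 4)*(u + 3)*(u)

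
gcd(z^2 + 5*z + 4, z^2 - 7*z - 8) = z + 1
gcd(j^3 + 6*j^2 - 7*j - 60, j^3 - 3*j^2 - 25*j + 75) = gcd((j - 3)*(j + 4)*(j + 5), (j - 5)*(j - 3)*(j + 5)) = j^2 + 2*j - 15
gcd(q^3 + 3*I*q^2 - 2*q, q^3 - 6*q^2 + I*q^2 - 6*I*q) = q^2 + I*q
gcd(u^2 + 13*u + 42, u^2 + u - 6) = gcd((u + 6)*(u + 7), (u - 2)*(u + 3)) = 1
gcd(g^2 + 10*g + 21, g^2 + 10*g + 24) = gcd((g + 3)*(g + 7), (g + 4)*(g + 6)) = 1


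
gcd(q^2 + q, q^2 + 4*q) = q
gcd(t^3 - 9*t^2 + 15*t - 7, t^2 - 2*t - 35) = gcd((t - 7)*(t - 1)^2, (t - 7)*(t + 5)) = t - 7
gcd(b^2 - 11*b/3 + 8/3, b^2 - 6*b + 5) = b - 1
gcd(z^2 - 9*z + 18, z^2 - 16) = 1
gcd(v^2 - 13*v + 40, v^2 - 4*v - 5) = v - 5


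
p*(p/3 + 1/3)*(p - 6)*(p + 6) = p^4/3 + p^3/3 - 12*p^2 - 12*p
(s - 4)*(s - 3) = s^2 - 7*s + 12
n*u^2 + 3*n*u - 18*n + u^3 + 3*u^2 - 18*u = (n + u)*(u - 3)*(u + 6)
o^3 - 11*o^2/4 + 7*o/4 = o*(o - 7/4)*(o - 1)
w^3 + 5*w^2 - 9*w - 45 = (w - 3)*(w + 3)*(w + 5)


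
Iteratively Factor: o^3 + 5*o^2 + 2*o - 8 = (o + 2)*(o^2 + 3*o - 4) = (o + 2)*(o + 4)*(o - 1)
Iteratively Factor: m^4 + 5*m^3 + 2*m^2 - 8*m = (m)*(m^3 + 5*m^2 + 2*m - 8) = m*(m + 4)*(m^2 + m - 2) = m*(m - 1)*(m + 4)*(m + 2)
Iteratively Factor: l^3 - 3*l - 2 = (l + 1)*(l^2 - l - 2) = (l + 1)^2*(l - 2)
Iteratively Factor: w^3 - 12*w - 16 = (w - 4)*(w^2 + 4*w + 4) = (w - 4)*(w + 2)*(w + 2)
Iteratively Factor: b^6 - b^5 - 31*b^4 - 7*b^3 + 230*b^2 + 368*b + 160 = (b + 2)*(b^5 - 3*b^4 - 25*b^3 + 43*b^2 + 144*b + 80) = (b + 1)*(b + 2)*(b^4 - 4*b^3 - 21*b^2 + 64*b + 80) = (b + 1)^2*(b + 2)*(b^3 - 5*b^2 - 16*b + 80) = (b - 5)*(b + 1)^2*(b + 2)*(b^2 - 16) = (b - 5)*(b + 1)^2*(b + 2)*(b + 4)*(b - 4)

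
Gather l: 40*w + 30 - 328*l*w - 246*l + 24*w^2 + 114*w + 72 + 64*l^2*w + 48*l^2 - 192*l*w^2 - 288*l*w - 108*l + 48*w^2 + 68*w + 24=l^2*(64*w + 48) + l*(-192*w^2 - 616*w - 354) + 72*w^2 + 222*w + 126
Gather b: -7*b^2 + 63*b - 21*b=-7*b^2 + 42*b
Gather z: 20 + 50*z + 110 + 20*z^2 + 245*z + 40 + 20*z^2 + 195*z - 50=40*z^2 + 490*z + 120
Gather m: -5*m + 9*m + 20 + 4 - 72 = 4*m - 48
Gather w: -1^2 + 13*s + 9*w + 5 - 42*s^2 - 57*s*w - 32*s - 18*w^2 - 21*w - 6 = -42*s^2 - 19*s - 18*w^2 + w*(-57*s - 12) - 2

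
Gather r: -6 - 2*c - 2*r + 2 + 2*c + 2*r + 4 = 0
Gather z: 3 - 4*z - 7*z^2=-7*z^2 - 4*z + 3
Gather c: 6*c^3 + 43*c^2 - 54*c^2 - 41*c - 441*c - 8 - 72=6*c^3 - 11*c^2 - 482*c - 80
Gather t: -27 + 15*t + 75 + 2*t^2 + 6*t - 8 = 2*t^2 + 21*t + 40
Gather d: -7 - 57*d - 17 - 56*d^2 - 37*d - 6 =-56*d^2 - 94*d - 30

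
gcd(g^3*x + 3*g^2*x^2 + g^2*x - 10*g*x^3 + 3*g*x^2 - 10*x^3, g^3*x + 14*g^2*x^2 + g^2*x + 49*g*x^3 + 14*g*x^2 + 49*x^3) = g*x + x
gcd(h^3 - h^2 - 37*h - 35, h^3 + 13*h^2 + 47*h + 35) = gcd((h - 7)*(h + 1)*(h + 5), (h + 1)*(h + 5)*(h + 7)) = h^2 + 6*h + 5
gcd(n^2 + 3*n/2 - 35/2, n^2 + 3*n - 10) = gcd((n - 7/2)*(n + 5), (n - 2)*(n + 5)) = n + 5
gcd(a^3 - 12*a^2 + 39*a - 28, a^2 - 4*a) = a - 4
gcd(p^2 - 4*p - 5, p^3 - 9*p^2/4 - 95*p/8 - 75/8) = p - 5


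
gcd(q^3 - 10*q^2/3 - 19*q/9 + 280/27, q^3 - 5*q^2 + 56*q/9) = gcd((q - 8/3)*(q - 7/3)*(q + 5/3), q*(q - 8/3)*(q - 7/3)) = q^2 - 5*q + 56/9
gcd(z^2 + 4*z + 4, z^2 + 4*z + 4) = z^2 + 4*z + 4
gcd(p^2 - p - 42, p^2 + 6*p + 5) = 1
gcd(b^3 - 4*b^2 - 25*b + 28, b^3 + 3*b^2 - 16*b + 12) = b - 1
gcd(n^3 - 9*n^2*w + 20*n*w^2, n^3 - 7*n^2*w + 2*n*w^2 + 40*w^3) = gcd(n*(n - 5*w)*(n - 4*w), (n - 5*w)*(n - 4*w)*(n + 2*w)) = n^2 - 9*n*w + 20*w^2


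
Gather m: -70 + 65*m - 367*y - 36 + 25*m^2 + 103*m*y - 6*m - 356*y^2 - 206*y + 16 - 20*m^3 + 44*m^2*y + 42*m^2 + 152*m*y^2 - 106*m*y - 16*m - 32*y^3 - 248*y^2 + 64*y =-20*m^3 + m^2*(44*y + 67) + m*(152*y^2 - 3*y + 43) - 32*y^3 - 604*y^2 - 509*y - 90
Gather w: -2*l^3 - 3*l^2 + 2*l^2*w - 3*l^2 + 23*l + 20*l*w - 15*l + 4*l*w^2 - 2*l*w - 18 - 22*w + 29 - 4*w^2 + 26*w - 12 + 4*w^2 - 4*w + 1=-2*l^3 - 6*l^2 + 4*l*w^2 + 8*l + w*(2*l^2 + 18*l)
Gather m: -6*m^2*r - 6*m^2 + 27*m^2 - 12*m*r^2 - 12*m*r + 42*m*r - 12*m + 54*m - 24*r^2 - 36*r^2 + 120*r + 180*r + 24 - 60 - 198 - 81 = m^2*(21 - 6*r) + m*(-12*r^2 + 30*r + 42) - 60*r^2 + 300*r - 315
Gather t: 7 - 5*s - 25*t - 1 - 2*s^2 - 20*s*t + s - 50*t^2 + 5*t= -2*s^2 - 4*s - 50*t^2 + t*(-20*s - 20) + 6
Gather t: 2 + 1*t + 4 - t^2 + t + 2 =-t^2 + 2*t + 8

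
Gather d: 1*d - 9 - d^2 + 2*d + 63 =-d^2 + 3*d + 54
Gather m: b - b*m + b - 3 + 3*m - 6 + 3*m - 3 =2*b + m*(6 - b) - 12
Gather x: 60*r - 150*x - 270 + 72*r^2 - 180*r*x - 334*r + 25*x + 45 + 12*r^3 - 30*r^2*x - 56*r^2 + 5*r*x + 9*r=12*r^3 + 16*r^2 - 265*r + x*(-30*r^2 - 175*r - 125) - 225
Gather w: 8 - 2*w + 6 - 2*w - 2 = 12 - 4*w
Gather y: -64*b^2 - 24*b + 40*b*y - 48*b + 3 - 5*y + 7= -64*b^2 - 72*b + y*(40*b - 5) + 10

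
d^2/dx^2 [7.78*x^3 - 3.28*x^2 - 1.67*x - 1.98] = 46.68*x - 6.56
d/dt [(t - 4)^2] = 2*t - 8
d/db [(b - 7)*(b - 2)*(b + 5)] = 3*b^2 - 8*b - 31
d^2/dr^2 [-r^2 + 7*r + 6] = -2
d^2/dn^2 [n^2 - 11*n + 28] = 2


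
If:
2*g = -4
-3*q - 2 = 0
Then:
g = -2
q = -2/3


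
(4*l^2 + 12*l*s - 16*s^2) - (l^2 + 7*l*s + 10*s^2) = 3*l^2 + 5*l*s - 26*s^2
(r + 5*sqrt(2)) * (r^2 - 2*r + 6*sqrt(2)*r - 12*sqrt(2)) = r^3 - 2*r^2 + 11*sqrt(2)*r^2 - 22*sqrt(2)*r + 60*r - 120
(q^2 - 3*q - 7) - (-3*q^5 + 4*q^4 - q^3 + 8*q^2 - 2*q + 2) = 3*q^5 - 4*q^4 + q^3 - 7*q^2 - q - 9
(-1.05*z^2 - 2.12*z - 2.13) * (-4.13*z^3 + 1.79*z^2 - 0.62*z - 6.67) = 4.3365*z^5 + 6.8761*z^4 + 5.6531*z^3 + 4.5052*z^2 + 15.461*z + 14.2071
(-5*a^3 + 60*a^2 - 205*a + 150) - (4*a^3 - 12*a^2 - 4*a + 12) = -9*a^3 + 72*a^2 - 201*a + 138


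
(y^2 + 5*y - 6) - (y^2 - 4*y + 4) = 9*y - 10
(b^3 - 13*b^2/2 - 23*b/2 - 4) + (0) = b^3 - 13*b^2/2 - 23*b/2 - 4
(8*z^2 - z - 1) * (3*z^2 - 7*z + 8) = 24*z^4 - 59*z^3 + 68*z^2 - z - 8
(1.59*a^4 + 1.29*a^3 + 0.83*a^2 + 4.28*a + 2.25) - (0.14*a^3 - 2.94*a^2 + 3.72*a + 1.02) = 1.59*a^4 + 1.15*a^3 + 3.77*a^2 + 0.56*a + 1.23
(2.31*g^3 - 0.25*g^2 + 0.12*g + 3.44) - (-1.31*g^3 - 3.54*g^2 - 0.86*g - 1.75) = 3.62*g^3 + 3.29*g^2 + 0.98*g + 5.19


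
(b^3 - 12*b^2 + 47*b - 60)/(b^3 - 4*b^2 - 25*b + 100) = (b - 3)/(b + 5)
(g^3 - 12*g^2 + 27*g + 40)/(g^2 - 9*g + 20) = (g^2 - 7*g - 8)/(g - 4)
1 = 1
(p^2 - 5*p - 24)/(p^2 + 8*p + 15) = (p - 8)/(p + 5)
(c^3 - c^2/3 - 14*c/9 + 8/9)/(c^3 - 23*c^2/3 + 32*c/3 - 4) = (c + 4/3)/(c - 6)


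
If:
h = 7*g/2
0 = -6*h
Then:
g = 0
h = 0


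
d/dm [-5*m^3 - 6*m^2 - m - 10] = -15*m^2 - 12*m - 1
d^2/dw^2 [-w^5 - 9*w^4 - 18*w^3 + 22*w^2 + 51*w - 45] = -20*w^3 - 108*w^2 - 108*w + 44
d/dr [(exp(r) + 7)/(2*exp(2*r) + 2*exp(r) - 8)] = (-(exp(r) + 7)*(2*exp(r) + 1) + exp(2*r) + exp(r) - 4)*exp(r)/(2*(exp(2*r) + exp(r) - 4)^2)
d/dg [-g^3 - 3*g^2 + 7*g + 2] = -3*g^2 - 6*g + 7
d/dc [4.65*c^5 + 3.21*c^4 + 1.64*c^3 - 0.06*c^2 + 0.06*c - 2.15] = 23.25*c^4 + 12.84*c^3 + 4.92*c^2 - 0.12*c + 0.06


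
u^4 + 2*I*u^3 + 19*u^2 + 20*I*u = u*(u - 4*I)*(u + I)*(u + 5*I)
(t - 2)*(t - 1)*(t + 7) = t^3 + 4*t^2 - 19*t + 14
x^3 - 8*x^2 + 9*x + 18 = (x - 6)*(x - 3)*(x + 1)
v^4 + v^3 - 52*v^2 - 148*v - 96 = (v - 8)*(v + 1)*(v + 2)*(v + 6)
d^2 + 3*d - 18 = (d - 3)*(d + 6)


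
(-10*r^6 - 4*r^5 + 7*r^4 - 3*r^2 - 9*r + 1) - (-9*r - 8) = -10*r^6 - 4*r^5 + 7*r^4 - 3*r^2 + 9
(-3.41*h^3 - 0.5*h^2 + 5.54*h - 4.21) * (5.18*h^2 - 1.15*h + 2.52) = -17.6638*h^5 + 1.3315*h^4 + 20.679*h^3 - 29.4388*h^2 + 18.8023*h - 10.6092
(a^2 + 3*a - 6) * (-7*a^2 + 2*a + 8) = -7*a^4 - 19*a^3 + 56*a^2 + 12*a - 48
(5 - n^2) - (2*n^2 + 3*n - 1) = -3*n^2 - 3*n + 6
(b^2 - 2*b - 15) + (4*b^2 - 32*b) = 5*b^2 - 34*b - 15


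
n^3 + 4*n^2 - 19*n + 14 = (n - 2)*(n - 1)*(n + 7)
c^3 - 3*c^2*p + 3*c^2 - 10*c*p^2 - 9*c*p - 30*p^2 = (c + 3)*(c - 5*p)*(c + 2*p)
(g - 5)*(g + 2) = g^2 - 3*g - 10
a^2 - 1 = (a - 1)*(a + 1)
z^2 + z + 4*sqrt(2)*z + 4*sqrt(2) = (z + 1)*(z + 4*sqrt(2))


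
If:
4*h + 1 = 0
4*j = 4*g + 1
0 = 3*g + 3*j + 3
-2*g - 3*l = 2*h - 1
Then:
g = -5/8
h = -1/4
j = -3/8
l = 11/12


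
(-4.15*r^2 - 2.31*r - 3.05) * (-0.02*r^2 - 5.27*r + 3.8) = 0.083*r^4 + 21.9167*r^3 - 3.5353*r^2 + 7.2955*r - 11.59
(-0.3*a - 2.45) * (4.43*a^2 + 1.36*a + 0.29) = -1.329*a^3 - 11.2615*a^2 - 3.419*a - 0.7105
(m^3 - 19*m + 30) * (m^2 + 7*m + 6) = m^5 + 7*m^4 - 13*m^3 - 103*m^2 + 96*m + 180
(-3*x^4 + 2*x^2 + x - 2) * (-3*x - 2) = 9*x^5 + 6*x^4 - 6*x^3 - 7*x^2 + 4*x + 4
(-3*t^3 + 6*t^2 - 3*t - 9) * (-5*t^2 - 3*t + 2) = 15*t^5 - 21*t^4 - 9*t^3 + 66*t^2 + 21*t - 18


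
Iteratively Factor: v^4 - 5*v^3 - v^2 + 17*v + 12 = (v + 1)*(v^3 - 6*v^2 + 5*v + 12) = (v - 4)*(v + 1)*(v^2 - 2*v - 3) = (v - 4)*(v - 3)*(v + 1)*(v + 1)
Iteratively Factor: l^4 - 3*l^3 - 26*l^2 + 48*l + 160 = (l + 2)*(l^3 - 5*l^2 - 16*l + 80) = (l - 4)*(l + 2)*(l^2 - l - 20) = (l - 5)*(l - 4)*(l + 2)*(l + 4)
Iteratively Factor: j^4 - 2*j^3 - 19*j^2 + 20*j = (j)*(j^3 - 2*j^2 - 19*j + 20) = j*(j - 5)*(j^2 + 3*j - 4) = j*(j - 5)*(j + 4)*(j - 1)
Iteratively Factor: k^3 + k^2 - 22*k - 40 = (k - 5)*(k^2 + 6*k + 8) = (k - 5)*(k + 2)*(k + 4)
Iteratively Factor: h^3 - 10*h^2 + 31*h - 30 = (h - 2)*(h^2 - 8*h + 15) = (h - 3)*(h - 2)*(h - 5)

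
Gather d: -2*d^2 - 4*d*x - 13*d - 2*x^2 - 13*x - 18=-2*d^2 + d*(-4*x - 13) - 2*x^2 - 13*x - 18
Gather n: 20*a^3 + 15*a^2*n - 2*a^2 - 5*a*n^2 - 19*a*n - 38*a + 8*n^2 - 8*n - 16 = 20*a^3 - 2*a^2 - 38*a + n^2*(8 - 5*a) + n*(15*a^2 - 19*a - 8) - 16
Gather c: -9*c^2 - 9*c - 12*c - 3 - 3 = -9*c^2 - 21*c - 6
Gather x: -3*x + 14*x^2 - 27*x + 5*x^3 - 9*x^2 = 5*x^3 + 5*x^2 - 30*x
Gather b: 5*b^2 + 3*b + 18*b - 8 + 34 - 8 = 5*b^2 + 21*b + 18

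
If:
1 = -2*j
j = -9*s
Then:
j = -1/2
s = 1/18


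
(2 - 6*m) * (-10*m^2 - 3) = 60*m^3 - 20*m^2 + 18*m - 6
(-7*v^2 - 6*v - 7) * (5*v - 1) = -35*v^3 - 23*v^2 - 29*v + 7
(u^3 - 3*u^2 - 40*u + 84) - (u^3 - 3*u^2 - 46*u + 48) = 6*u + 36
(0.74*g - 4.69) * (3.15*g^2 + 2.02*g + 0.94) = 2.331*g^3 - 13.2787*g^2 - 8.7782*g - 4.4086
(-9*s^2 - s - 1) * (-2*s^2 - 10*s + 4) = 18*s^4 + 92*s^3 - 24*s^2 + 6*s - 4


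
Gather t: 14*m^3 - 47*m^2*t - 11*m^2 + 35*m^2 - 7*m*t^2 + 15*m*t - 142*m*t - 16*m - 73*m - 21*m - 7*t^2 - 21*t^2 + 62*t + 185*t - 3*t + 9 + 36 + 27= 14*m^3 + 24*m^2 - 110*m + t^2*(-7*m - 28) + t*(-47*m^2 - 127*m + 244) + 72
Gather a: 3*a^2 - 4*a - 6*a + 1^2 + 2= 3*a^2 - 10*a + 3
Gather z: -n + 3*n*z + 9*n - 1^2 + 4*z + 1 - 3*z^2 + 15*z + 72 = 8*n - 3*z^2 + z*(3*n + 19) + 72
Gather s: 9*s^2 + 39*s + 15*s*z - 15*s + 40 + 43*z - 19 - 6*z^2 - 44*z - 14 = 9*s^2 + s*(15*z + 24) - 6*z^2 - z + 7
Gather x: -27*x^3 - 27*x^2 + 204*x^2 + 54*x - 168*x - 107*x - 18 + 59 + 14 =-27*x^3 + 177*x^2 - 221*x + 55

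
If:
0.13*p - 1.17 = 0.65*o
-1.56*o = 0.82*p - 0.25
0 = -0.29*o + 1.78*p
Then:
No Solution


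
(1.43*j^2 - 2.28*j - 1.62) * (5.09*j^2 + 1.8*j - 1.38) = 7.2787*j^4 - 9.0312*j^3 - 14.3232*j^2 + 0.230399999999999*j + 2.2356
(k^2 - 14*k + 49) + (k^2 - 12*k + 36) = 2*k^2 - 26*k + 85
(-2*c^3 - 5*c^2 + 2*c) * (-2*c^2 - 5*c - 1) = 4*c^5 + 20*c^4 + 23*c^3 - 5*c^2 - 2*c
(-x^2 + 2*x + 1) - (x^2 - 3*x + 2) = -2*x^2 + 5*x - 1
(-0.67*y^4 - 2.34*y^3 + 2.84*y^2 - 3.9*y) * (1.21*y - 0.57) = -0.8107*y^5 - 2.4495*y^4 + 4.7702*y^3 - 6.3378*y^2 + 2.223*y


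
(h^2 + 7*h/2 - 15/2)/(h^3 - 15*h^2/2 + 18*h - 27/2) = (h + 5)/(h^2 - 6*h + 9)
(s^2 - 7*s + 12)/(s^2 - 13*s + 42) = (s^2 - 7*s + 12)/(s^2 - 13*s + 42)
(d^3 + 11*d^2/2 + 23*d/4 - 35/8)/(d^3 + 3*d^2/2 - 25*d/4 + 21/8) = (2*d + 5)/(2*d - 3)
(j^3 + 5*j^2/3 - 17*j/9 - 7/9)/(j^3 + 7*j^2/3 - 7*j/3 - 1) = (j + 7/3)/(j + 3)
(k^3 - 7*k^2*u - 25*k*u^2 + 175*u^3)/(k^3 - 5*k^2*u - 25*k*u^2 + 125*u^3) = (-k + 7*u)/(-k + 5*u)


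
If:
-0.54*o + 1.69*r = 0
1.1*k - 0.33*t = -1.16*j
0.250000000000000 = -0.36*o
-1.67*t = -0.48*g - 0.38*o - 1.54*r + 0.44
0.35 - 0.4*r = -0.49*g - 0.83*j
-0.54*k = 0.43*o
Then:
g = 0.26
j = -0.68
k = 0.55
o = -0.69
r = -0.22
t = -0.55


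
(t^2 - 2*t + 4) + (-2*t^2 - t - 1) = -t^2 - 3*t + 3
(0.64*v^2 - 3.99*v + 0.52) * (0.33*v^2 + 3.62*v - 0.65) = 0.2112*v^4 + 1.0001*v^3 - 14.6882*v^2 + 4.4759*v - 0.338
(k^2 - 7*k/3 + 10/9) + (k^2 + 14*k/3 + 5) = 2*k^2 + 7*k/3 + 55/9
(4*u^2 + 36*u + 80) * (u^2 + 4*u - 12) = 4*u^4 + 52*u^3 + 176*u^2 - 112*u - 960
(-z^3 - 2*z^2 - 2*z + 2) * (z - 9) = -z^4 + 7*z^3 + 16*z^2 + 20*z - 18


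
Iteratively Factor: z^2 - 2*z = (z)*(z - 2)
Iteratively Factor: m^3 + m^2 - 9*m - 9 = (m + 3)*(m^2 - 2*m - 3) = (m - 3)*(m + 3)*(m + 1)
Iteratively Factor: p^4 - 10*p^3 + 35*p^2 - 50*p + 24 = (p - 3)*(p^3 - 7*p^2 + 14*p - 8) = (p - 4)*(p - 3)*(p^2 - 3*p + 2) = (p - 4)*(p - 3)*(p - 2)*(p - 1)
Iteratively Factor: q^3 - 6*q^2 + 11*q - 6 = (q - 1)*(q^2 - 5*q + 6) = (q - 3)*(q - 1)*(q - 2)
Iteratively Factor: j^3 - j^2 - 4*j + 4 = (j - 1)*(j^2 - 4) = (j - 1)*(j + 2)*(j - 2)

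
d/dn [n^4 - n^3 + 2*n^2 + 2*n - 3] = 4*n^3 - 3*n^2 + 4*n + 2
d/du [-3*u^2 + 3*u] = 3 - 6*u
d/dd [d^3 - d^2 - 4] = d*(3*d - 2)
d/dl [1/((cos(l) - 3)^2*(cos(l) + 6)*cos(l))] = 2*(2*sin(l) - 9*sin(l)/cos(l)^2 + 6*tan(l))/((cos(l) - 3)^3*(cos(l) + 6)^2)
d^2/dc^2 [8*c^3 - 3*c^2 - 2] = 48*c - 6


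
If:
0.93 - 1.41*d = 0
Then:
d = 0.66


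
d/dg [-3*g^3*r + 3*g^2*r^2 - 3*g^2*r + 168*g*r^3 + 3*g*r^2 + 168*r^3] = 3*r*(-3*g^2 + 2*g*r - 2*g + 56*r^2 + r)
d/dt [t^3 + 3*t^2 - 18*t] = 3*t^2 + 6*t - 18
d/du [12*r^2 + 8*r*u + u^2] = 8*r + 2*u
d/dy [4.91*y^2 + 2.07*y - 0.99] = 9.82*y + 2.07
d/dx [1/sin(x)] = -cos(x)/sin(x)^2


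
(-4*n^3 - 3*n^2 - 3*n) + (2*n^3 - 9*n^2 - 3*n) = -2*n^3 - 12*n^2 - 6*n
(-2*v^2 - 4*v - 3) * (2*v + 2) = -4*v^3 - 12*v^2 - 14*v - 6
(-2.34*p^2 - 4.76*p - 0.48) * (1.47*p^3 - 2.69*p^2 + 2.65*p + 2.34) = -3.4398*p^5 - 0.7026*p^4 + 5.8978*p^3 - 16.7984*p^2 - 12.4104*p - 1.1232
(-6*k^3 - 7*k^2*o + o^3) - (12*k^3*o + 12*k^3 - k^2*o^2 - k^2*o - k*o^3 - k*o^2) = -12*k^3*o - 18*k^3 + k^2*o^2 - 6*k^2*o + k*o^3 + k*o^2 + o^3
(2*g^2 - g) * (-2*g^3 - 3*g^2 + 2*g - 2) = -4*g^5 - 4*g^4 + 7*g^3 - 6*g^2 + 2*g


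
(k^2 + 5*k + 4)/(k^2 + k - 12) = (k + 1)/(k - 3)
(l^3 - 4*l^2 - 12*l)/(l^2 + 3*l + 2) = l*(l - 6)/(l + 1)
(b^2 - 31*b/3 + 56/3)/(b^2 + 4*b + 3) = (3*b^2 - 31*b + 56)/(3*(b^2 + 4*b + 3))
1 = 1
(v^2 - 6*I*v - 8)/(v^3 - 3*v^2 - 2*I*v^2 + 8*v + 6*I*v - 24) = (v - 2*I)/(v^2 + v*(-3 + 2*I) - 6*I)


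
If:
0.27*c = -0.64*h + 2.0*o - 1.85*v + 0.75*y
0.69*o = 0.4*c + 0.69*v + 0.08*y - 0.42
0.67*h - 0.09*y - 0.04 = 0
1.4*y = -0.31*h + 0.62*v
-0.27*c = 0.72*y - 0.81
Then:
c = -0.35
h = 0.23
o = 2.29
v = 2.95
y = 1.26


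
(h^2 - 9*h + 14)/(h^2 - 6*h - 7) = (h - 2)/(h + 1)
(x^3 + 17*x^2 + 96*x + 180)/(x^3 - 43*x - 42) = (x^2 + 11*x + 30)/(x^2 - 6*x - 7)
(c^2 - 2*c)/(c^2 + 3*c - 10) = c/(c + 5)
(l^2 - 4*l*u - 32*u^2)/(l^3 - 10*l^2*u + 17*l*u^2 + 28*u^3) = (l^2 - 4*l*u - 32*u^2)/(l^3 - 10*l^2*u + 17*l*u^2 + 28*u^3)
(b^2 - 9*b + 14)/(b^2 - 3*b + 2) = (b - 7)/(b - 1)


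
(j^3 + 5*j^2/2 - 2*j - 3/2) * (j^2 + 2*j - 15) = j^5 + 9*j^4/2 - 12*j^3 - 43*j^2 + 27*j + 45/2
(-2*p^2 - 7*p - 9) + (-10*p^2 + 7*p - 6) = -12*p^2 - 15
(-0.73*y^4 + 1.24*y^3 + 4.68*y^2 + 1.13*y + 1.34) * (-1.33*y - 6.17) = 0.9709*y^5 + 2.8549*y^4 - 13.8752*y^3 - 30.3785*y^2 - 8.7543*y - 8.2678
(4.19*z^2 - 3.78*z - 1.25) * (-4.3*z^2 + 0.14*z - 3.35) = -18.017*z^4 + 16.8406*z^3 - 9.1907*z^2 + 12.488*z + 4.1875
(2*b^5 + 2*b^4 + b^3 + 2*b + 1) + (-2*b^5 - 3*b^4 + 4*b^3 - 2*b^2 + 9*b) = -b^4 + 5*b^3 - 2*b^2 + 11*b + 1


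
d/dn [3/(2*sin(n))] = -3*cos(n)/(2*sin(n)^2)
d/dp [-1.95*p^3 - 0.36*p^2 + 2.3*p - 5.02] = -5.85*p^2 - 0.72*p + 2.3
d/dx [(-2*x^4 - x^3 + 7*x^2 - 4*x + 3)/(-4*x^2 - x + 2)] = (16*x^5 + 10*x^4 - 14*x^3 - 29*x^2 + 52*x - 5)/(16*x^4 + 8*x^3 - 15*x^2 - 4*x + 4)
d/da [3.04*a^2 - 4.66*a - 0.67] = 6.08*a - 4.66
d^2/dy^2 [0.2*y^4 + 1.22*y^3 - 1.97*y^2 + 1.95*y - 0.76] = 2.4*y^2 + 7.32*y - 3.94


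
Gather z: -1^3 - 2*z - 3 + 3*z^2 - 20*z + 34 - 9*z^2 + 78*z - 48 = -6*z^2 + 56*z - 18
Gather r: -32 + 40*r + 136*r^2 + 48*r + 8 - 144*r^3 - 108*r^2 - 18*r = -144*r^3 + 28*r^2 + 70*r - 24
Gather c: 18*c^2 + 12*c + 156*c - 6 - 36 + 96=18*c^2 + 168*c + 54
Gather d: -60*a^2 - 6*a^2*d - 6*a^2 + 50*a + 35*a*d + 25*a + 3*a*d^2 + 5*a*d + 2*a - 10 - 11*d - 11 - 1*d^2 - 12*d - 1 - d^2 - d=-66*a^2 + 77*a + d^2*(3*a - 2) + d*(-6*a^2 + 40*a - 24) - 22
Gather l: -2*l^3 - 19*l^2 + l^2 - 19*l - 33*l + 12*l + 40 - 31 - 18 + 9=-2*l^3 - 18*l^2 - 40*l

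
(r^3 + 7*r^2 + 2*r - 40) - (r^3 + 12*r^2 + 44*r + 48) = -5*r^2 - 42*r - 88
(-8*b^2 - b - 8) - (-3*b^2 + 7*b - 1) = -5*b^2 - 8*b - 7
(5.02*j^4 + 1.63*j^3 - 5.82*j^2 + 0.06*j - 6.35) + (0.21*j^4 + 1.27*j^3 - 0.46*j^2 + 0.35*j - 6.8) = 5.23*j^4 + 2.9*j^3 - 6.28*j^2 + 0.41*j - 13.15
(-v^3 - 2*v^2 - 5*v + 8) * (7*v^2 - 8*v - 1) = -7*v^5 - 6*v^4 - 18*v^3 + 98*v^2 - 59*v - 8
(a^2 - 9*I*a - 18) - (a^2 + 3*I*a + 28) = -12*I*a - 46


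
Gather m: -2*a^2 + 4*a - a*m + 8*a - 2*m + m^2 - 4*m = -2*a^2 + 12*a + m^2 + m*(-a - 6)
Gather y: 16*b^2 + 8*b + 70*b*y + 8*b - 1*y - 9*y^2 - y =16*b^2 + 16*b - 9*y^2 + y*(70*b - 2)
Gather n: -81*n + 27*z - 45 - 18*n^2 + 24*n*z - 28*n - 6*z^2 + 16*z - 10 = -18*n^2 + n*(24*z - 109) - 6*z^2 + 43*z - 55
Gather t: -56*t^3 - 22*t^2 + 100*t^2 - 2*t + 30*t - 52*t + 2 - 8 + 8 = -56*t^3 + 78*t^2 - 24*t + 2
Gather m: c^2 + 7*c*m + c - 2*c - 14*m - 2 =c^2 - c + m*(7*c - 14) - 2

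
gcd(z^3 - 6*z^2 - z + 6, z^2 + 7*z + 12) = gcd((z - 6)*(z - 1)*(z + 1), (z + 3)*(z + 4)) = 1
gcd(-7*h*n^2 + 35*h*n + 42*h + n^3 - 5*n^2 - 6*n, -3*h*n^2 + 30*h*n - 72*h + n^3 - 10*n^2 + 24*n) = n - 6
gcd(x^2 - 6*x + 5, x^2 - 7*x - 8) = 1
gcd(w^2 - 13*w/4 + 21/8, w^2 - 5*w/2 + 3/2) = w - 3/2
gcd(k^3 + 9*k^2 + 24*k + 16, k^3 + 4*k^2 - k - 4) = k^2 + 5*k + 4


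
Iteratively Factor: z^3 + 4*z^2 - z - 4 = (z + 1)*(z^2 + 3*z - 4) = (z + 1)*(z + 4)*(z - 1)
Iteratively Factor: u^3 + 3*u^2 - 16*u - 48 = (u + 4)*(u^2 - u - 12) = (u - 4)*(u + 4)*(u + 3)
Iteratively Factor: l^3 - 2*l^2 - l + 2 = (l - 2)*(l^2 - 1) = (l - 2)*(l - 1)*(l + 1)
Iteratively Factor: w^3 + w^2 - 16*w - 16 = (w + 4)*(w^2 - 3*w - 4) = (w - 4)*(w + 4)*(w + 1)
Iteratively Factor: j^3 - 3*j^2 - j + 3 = (j - 3)*(j^2 - 1) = (j - 3)*(j + 1)*(j - 1)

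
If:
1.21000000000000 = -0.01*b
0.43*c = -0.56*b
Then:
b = -121.00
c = 157.58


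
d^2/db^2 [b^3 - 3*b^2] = 6*b - 6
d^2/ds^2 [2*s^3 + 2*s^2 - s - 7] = 12*s + 4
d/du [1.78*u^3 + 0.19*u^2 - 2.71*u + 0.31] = 5.34*u^2 + 0.38*u - 2.71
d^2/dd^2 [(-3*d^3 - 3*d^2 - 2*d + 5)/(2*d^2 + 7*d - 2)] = 50*(-5*d^3 + 6*d^2 + 6*d + 9)/(8*d^6 + 84*d^5 + 270*d^4 + 175*d^3 - 270*d^2 + 84*d - 8)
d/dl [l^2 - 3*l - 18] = 2*l - 3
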